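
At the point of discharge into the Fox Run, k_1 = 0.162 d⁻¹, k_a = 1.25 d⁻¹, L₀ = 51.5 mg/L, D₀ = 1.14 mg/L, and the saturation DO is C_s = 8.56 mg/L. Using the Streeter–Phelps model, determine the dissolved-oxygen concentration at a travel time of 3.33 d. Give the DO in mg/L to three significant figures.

k_1 L₀/(k_a−k_1) = 0.162×51.5/(1.25−0.162) = 8.343/1.088 = 7.668 mg/L.
e^(−k_1 t) = e^(−0.162×3.330) = 0.5831; e^(−k_a t) = e^(−1.25×3.330) = 0.01557.
D = 7.668 × (0.5831 − 0.01557) + 1.14 × 0.01557 = 4.352 + 0.01775 = 4.369 mg/L.
DO = C_s − D = 8.56 − 4.369 = 4.191 mg/L.

DO ≈ 4.19 mg/L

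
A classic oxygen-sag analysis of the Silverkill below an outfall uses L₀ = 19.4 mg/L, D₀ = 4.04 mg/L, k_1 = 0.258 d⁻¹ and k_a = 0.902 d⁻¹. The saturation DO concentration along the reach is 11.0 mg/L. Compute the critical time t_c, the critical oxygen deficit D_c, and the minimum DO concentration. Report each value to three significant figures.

t_c ≈ 0.804 d; D_c ≈ 4.51 mg/L; min DO ≈ 6.49 mg/L

t_c = [1/(k_a−k_1)] ln[(k_a/k_1)(1 − D₀(k_a−k_1)/(k_1 L₀))]
= [1/(0.902−0.258)] ln[(0.902/0.258)(1 − 4.04×0.6440/(0.258×19.4))]
= (1/0.6440) ln[3.496 × 0.4802] = 1.553 × ln(1.679) = 1.553 × 0.5181 = 0.8045 d.
L(t_c) = L₀ e^(−k_1 t_c) = 19.4 × 0.8126 = 15.76 mg/L, and at the critical point k_a D_c = k_1 L, so D_c = (0.258/0.902) × 15.76 = 4.509 mg/L.
Minimum DO = C_s − D_c = 11.0 − 4.509 = 6.491 mg/L.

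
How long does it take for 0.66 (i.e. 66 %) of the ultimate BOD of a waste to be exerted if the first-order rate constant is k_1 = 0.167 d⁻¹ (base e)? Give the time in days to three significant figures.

t ≈ 6.46 d

y/L₀ = 1 − e^(−k_1 t) = 0.66 ⇒ e^(−k_1 t) = 0.340
t = −ln(0.340) / 0.167 = 1.079 / 0.167 = 6.460 d.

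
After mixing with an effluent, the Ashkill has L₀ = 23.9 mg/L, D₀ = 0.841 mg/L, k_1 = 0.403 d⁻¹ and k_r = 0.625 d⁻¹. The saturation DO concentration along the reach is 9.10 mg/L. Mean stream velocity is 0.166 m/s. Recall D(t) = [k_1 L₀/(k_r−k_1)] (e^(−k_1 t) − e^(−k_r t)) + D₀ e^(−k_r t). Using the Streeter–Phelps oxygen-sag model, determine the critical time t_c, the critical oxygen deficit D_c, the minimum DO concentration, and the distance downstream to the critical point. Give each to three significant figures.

At the critical point dD/dt = 0, so k_1 L₀ e^(−k_1 t) = k_r D. Substituting D(t) from the Streeter–Phelps equation and solving for t gives
t_c = ln[(k_r/k_1)(1 − D₀(k_r−k_1)/(k_1 L₀))] / (k_r−k_1).
Here k_r−k_1 = 0.2220 d⁻¹ and 1 − D₀(k_r−k_1)/(k_1 L₀) = 1 − 0.841×0.2220/(0.403×23.9) = 0.9806, so
t_c = ln(1.551 × 0.9806) / 0.2220 = 0.4192 / 0.2220 = 1.888 d.
L(t_c) = L₀ e^(−k_1 t_c) = 23.9 × 0.4672 = 11.17 mg/L, and at the critical point k_r D_c = k_1 L, so D_c = (0.403/0.625) × 11.17 = 7.199 mg/L.
Minimum DO = C_s − D_c = 9.10 − 7.199 = 1.901 mg/L.
x_c = v t_c = 0.166 m/s × 1.888 d × 86400 s/d = 27090 m ≈ 27.1 km.

t_c ≈ 1.89 d; D_c ≈ 7.20 mg/L; min DO ≈ 1.90 mg/L; x_c ≈ 27.1 km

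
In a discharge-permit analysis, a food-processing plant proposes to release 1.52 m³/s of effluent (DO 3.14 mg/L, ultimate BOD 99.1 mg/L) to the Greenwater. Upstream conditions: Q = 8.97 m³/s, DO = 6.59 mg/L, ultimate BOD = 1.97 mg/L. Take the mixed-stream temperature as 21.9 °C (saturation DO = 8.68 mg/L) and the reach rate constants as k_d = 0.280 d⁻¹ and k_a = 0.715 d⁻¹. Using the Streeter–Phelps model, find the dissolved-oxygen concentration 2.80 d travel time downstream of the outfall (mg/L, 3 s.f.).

DO ≈ 5.01 mg/L

Mixed DO = (8.97×6.59 + 1.52×3.14)/(8.97+1.52) = 63.89/10.49 = 6.090 mg/L.
Mixed L₀ = (8.97×1.97 + 1.52×99.1)/(10.49) = 168.3/10.49 = 16.04 mg/L.
Initial deficit D₀ = C_s − DO₀ = 8.68 − 6.090 = 2.590 mg/L.
D(2.80) = [0.280×16.04/(0.715−0.280)](e^(−0.280×2.80) − e^(−0.715×2.80)) + 2.590 e^(−0.715×2.80)
= 10.33 × (0.4566 − 0.1351) + 2.590 × 0.1351 = 3.670 mg/L.
DO = 8.68 − 3.670 = 5.010 mg/L.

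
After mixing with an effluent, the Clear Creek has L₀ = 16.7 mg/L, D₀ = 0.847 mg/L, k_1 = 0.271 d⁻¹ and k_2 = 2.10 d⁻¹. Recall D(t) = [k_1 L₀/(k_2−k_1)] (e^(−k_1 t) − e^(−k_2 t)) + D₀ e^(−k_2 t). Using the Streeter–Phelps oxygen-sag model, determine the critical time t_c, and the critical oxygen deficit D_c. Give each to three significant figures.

t_c ≈ 0.890 d; D_c ≈ 1.69 mg/L

With k_2/k_1 = 7.749 and 1 − D₀(k_2−k_1)/(k_1 L₀) = 0.6577,
t_c = ln(7.749 × 0.6577) / (2.10 − 0.271) = ln(5.097) / 1.829 = 1.629/1.829 = 0.8904 d.
D_c = (k_1/k_2) L₀ e^(−k_1 t_c) = (0.271/2.10) × 16.7 × e^(−0.271×0.8904) = 0.1290 × 16.7 × 0.7856 = 1.693 mg/L.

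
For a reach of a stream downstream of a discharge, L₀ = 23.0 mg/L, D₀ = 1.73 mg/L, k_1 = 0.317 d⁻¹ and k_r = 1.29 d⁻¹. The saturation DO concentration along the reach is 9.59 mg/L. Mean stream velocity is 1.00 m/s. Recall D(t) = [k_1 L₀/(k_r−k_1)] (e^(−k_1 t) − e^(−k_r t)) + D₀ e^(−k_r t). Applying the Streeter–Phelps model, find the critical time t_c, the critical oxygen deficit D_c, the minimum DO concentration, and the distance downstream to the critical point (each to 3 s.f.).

t_c ≈ 1.17 d; D_c ≈ 3.90 mg/L; min DO ≈ 5.69 mg/L; x_c ≈ 101 km

With k_r/k_1 = 4.069 and 1 − D₀(k_r−k_1)/(k_1 L₀) = 0.7691,
t_c = ln(4.069 × 0.7691) / (1.29 − 0.317) = ln(3.130) / 0.9730 = 1.141/0.9730 = 1.173 d.
D_c = (k_1/k_r) L₀ e^(−k_1 t_c) = (0.317/1.29) × 23.0 × e^(−0.317×1.173) = 0.2457 × 23.0 × 0.6895 = 3.897 mg/L.
Minimum DO = C_s − D_c = 9.59 − 3.897 = 5.693 mg/L.
x_c = v t_c = 1.00 m/s × 1.173 d × 86400 s/d = 101300 m ≈ 101 km.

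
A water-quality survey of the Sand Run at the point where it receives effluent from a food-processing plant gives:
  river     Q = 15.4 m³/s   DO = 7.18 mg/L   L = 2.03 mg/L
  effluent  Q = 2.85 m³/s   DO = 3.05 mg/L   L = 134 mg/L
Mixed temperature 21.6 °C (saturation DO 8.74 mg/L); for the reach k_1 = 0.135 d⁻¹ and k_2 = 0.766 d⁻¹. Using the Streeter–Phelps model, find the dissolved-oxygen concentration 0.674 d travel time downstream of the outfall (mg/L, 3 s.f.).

DO ≈ 5.89 mg/L

Mixed DO = (15.4×7.18 + 2.85×3.05)/(15.4+2.85) = 119.3/18.25 = 6.535 mg/L.
Mixed L₀ = (15.4×2.03 + 2.85×134)/(18.25) = 413.2/18.25 = 22.64 mg/L.
Initial deficit D₀ = C_s − DO₀ = 8.74 − 6.535 = 2.205 mg/L.
D(0.674) = [0.135×22.64/(0.766−0.135)](e^(−0.135×0.674) − e^(−0.766×0.674)) + 2.205 e^(−0.766×0.674)
= 4.844 × (0.9130 − 0.5967) + 2.205 × 0.5967 = 2.848 mg/L.
DO = 8.74 − 2.848 = 5.892 mg/L.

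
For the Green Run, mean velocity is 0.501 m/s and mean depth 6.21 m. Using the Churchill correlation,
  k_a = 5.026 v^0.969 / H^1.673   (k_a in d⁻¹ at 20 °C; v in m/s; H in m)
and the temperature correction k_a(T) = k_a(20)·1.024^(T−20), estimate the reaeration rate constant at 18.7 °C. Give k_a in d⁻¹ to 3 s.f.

k_a ≈ 0.118 d⁻¹

k_a(20) = 5.026 × 0.501^0.969 / 6.21^1.673 = 5.026 × 0.5119 / 21.22 = 0.1212 d⁻¹.
k_a(18.7) = 0.1212 × 1.024^(18.7−20) = 0.1212 × 0.9696 = 0.1175 d⁻¹.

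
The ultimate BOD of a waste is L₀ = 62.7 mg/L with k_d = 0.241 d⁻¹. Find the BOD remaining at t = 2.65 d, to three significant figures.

L ≈ 33.1 mg/L

L_t = L₀ e^(−k_d t) = 62.7 × e^(−0.241×2.65) = 62.7 × 0.5280 = 33.11 mg/L.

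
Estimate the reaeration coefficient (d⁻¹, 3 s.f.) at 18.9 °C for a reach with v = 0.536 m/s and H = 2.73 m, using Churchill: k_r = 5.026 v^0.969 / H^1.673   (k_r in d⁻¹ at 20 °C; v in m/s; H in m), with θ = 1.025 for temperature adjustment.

k_r ≈ 0.498 d⁻¹

k_r(20) = 5.026 × 0.536^0.969 / 2.73^1.673 = 5.026 × 0.5465 / 5.367 = 0.5118 d⁻¹.
k_r(18.9) = 0.5118 × 1.025^(18.9−20) = 0.5118 × 0.9732 = 0.4981 d⁻¹.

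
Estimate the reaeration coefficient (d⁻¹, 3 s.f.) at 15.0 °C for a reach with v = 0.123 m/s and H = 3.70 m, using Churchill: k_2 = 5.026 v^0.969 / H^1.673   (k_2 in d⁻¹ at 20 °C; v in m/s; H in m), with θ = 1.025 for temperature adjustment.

k_2 ≈ 0.0653 d⁻¹

k_2(20) = 5.026 × 0.123^0.969 / 3.70^1.673 = 5.026 × 0.1313 / 8.925 = 0.07392 d⁻¹.
k_2(15.0) = 0.07392 × 1.025^(15.0−20) = 0.07392 × 0.8839 = 0.06533 d⁻¹.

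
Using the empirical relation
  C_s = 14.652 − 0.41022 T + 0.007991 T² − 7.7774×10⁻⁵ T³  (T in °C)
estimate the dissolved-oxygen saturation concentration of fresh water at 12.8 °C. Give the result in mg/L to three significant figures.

C_s ≈ 10.5 mg/L

C_s = 14.652 − 0.41022×12.8 + 0.007991×12.8² − 7.7774×10⁻⁵×12.8³ = 10.55 mg/L.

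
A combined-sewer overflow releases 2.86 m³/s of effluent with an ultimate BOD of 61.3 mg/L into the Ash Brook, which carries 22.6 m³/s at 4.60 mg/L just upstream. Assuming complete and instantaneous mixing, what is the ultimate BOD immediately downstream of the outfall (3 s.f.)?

Flow-weighted mixing: C = (Q_r C_r + Q_w C_w)/(Q_r + Q_w)
= (22.6×4.60 + 2.86×61.3)/(22.6 + 2.86) = 279.3/25.46 = 10.97 mg/L.

11.0 mg/L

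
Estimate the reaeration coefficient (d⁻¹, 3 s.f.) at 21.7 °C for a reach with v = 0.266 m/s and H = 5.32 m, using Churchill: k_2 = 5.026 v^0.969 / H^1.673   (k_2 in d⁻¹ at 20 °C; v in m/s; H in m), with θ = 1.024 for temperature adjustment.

k_2 ≈ 0.0885 d⁻¹

k_2(20) = 5.026 × 0.266^0.969 / 5.32^1.673 = 5.026 × 0.2771 / 16.39 = 0.08501 d⁻¹.
k_2(21.7) = 0.08501 × 1.024^(21.7−20) = 0.08501 × 1.041 = 0.08851 d⁻¹.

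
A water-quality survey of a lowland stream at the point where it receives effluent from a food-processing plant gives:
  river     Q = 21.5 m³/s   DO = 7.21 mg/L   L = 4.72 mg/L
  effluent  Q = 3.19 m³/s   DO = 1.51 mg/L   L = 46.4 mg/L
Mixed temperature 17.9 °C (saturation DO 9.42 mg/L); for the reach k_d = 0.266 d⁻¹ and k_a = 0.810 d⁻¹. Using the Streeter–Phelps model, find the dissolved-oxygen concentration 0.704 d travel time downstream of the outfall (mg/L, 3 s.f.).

Mixed DO = (21.5×7.21 + 3.19×1.51)/(21.5+3.19) = 159.8/24.69 = 6.474 mg/L.
Mixed L₀ = (21.5×4.72 + 3.19×46.4)/(24.69) = 249.5/24.69 = 10.11 mg/L.
Initial deficit D₀ = C_s − DO₀ = 9.42 − 6.474 = 2.946 mg/L.
D(0.704) = [0.266×10.11/(0.810−0.266)](e^(−0.266×0.704) − e^(−0.810×0.704)) + 2.946 e^(−0.810×0.704)
= 4.941 × (0.8292 − 0.5654) + 2.946 × 0.5654 = 2.970 mg/L.
DO = 9.42 − 2.970 = 6.450 mg/L.

DO ≈ 6.45 mg/L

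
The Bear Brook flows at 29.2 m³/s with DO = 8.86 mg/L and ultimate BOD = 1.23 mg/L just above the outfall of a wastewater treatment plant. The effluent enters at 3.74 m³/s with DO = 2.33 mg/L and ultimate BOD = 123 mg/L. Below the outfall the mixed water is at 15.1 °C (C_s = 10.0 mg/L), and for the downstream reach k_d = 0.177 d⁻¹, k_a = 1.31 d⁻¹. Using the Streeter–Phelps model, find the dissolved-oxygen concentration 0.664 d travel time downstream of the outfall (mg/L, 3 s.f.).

DO ≈ 8.11 mg/L

Mixed DO = (29.2×8.86 + 3.74×2.33)/(29.2+3.74) = 267.4/32.94 = 8.119 mg/L.
Mixed L₀ = (29.2×1.23 + 3.74×123)/(32.94) = 495.9/32.94 = 15.06 mg/L.
Initial deficit D₀ = C_s − DO₀ = 10.0 − 8.119 = 1.881 mg/L.
D(0.664) = [0.177×15.06/(1.31−0.177)](e^(−0.177×0.664) − e^(−1.31×0.664)) + 1.881 e^(−1.31×0.664)
= 2.352 × (0.8891 − 0.4190) + 1.881 × 0.4190 = 1.894 mg/L.
DO = 10.0 − 1.894 = 8.106 mg/L.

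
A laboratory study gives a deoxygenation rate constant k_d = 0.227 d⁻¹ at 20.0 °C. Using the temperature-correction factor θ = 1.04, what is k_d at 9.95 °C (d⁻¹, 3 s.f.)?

k_d(T₂) = k_d(T₁) · θ^(T₂−T₁) = 0.227 × 1.04^(9.95−20.0)
= 0.227 × 1.04^-10.1 = 0.227 × 0.6742 = 0.1531 d⁻¹.

k_d ≈ 0.153 d⁻¹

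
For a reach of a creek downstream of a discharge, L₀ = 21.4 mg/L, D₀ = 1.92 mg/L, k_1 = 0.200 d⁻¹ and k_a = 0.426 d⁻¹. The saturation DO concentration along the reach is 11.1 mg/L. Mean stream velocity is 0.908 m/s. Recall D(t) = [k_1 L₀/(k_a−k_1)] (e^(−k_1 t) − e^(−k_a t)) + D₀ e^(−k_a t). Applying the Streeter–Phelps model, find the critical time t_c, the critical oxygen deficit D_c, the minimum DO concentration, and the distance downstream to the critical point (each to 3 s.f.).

With k_a/k_1 = 2.130 and 1 − D₀(k_a−k_1)/(k_1 L₀) = 0.8986,
t_c = ln(2.130 × 0.8986) / (0.426 − 0.200) = ln(1.914) / 0.2260 = 0.6492/0.2260 = 2.873 d.
L(t_c) = L₀ e^(−k_1 t_c) = 21.4 × 0.5630 = 12.05 mg/L, and at the critical point k_a D_c = k_1 L, so D_c = (0.200/0.426) × 12.05 = 5.656 mg/L.
Minimum DO = C_s − D_c = 11.1 − 5.656 = 5.444 mg/L.
x_c = v t_c = 0.908 m/s × 2.873 d × 86400 s/d = 225400 m ≈ 225 km.

t_c ≈ 2.87 d; D_c ≈ 5.66 mg/L; min DO ≈ 5.44 mg/L; x_c ≈ 225 km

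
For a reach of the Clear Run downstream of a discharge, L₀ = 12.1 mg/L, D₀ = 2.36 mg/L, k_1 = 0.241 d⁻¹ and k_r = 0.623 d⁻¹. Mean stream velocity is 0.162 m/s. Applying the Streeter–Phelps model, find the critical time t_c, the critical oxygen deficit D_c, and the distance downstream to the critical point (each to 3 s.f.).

t_c ≈ 1.52 d; D_c ≈ 3.25 mg/L; x_c ≈ 21.2 km

At the critical point dD/dt = 0, so k_1 L₀ e^(−k_1 t) = k_r D. Substituting D(t) from the Streeter–Phelps equation and solving for t gives
t_c = ln[(k_r/k_1)(1 − D₀(k_r−k_1)/(k_1 L₀))] / (k_r−k_1).
Here k_r−k_1 = 0.3820 d⁻¹ and 1 − D₀(k_r−k_1)/(k_1 L₀) = 1 − 2.36×0.3820/(0.241×12.1) = 0.6908, so
t_c = ln(2.585 × 0.6908) / 0.3820 = 0.5799 / 0.3820 = 1.518 d.
D_c = (k_1/k_r) L₀ e^(−k_1 t_c) = (0.241/0.623) × 12.1 × e^(−0.241×1.518) = 0.3868 × 12.1 × 0.6936 = 3.247 mg/L.
x_c = v t_c = 0.162 m/s × 1.518 d × 86400 s/d = 21250 m ≈ 21.2 km.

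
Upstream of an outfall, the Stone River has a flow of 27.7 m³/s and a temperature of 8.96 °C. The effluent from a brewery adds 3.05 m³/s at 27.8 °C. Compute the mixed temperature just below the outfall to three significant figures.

10.8 °C

Flow-weighted mixing: C = (Q_r C_r + Q_w C_w)/(Q_r + Q_w)
= (27.7×8.96 + 3.05×27.8)/(27.7 + 3.05) = 333.0/30.75 = 10.83 °C.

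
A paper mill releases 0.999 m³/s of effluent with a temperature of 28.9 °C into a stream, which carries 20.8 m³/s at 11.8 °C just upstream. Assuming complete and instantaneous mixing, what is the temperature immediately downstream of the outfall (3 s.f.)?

Flow-weighted mixing: C = (Q_r C_r + Q_w C_w)/(Q_r + Q_w)
= (20.8×11.8 + 0.999×28.9)/(20.8 + 0.999) = 274.3/21.80 = 12.58 °C.

12.6 °C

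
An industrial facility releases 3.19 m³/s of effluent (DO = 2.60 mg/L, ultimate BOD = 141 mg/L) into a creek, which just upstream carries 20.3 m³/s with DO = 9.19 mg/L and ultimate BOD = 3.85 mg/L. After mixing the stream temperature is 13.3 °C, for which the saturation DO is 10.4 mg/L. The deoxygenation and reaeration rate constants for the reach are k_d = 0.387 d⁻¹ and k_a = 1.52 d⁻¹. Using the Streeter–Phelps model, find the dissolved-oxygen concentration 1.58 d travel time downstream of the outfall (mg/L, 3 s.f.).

Mixed DO = (20.3×9.19 + 3.19×2.60)/(20.3+3.19) = 194.9/23.49 = 8.295 mg/L.
Mixed L₀ = (20.3×3.85 + 3.19×141)/(23.49) = 527.9/23.49 = 22.48 mg/L.
Initial deficit D₀ = C_s − DO₀ = 10.4 − 8.295 = 2.105 mg/L.
D(1.58) = [0.387×22.48/(1.52−0.387)](e^(−0.387×1.58) − e^(−1.52×1.58)) + 2.105 e^(−1.52×1.58)
= 7.677 × (0.5426 − 0.09057) + 2.105 × 0.09057 = 3.661 mg/L.
DO = 10.4 − 3.661 = 6.739 mg/L.

DO ≈ 6.74 mg/L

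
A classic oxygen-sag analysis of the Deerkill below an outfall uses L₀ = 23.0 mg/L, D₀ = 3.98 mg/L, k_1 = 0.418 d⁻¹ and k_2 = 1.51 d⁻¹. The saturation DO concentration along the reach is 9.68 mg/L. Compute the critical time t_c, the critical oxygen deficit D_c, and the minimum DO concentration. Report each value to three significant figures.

With k_2/k_1 = 3.612 and 1 − D₀(k_2−k_1)/(k_1 L₀) = 0.5479,
t_c = ln(3.612 × 0.5479) / (1.51 − 0.418) = ln(1.979) / 1.092 = 0.6828/1.092 = 0.6253 d.
D_c = (k_1/k_2) L₀ e^(−k_1 t_c) = (0.418/1.51) × 23.0 × e^(−0.418×0.6253) = 0.2768 × 23.0 × 0.7700 = 4.903 mg/L.
Minimum DO = C_s − D_c = 9.68 − 4.903 = 4.777 mg/L.

t_c ≈ 0.625 d; D_c ≈ 4.90 mg/L; min DO ≈ 4.78 mg/L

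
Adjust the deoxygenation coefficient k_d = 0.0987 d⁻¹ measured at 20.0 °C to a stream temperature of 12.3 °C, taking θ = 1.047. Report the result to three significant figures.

k_d(T₂) = k_d(T₁) · θ^(T₂−T₁) = 0.0987 × 1.047^(12.3−20.0)
= 0.0987 × 1.047^-7.70 = 0.0987 × 0.7021 = 0.06930 d⁻¹.

k_d ≈ 0.0693 d⁻¹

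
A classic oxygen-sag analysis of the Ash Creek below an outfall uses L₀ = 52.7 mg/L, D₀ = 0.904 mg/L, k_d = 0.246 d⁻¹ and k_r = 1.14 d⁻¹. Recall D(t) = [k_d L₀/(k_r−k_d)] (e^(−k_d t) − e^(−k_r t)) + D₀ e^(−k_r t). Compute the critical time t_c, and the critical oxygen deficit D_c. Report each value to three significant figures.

At the critical point dD/dt = 0, so k_d L₀ e^(−k_d t) = k_r D. Substituting D(t) from the Streeter–Phelps equation and solving for t gives
t_c = ln[(k_r/k_d)(1 − D₀(k_r−k_d)/(k_d L₀))] / (k_r−k_d).
Here k_r−k_d = 0.8940 d⁻¹ and 1 − D₀(k_r−k_d)/(k_d L₀) = 1 − 0.904×0.8940/(0.246×52.7) = 0.9377, so
t_c = ln(4.634 × 0.9377) / 0.8940 = 1.469 / 0.8940 = 1.643 d.
D_c = (k_d/k_r) L₀ e^(−k_d t_c) = (0.246/1.14) × 52.7 × e^(−0.246×1.643) = 0.2158 × 52.7 × 0.6675 = 7.591 mg/L.

t_c ≈ 1.64 d; D_c ≈ 7.59 mg/L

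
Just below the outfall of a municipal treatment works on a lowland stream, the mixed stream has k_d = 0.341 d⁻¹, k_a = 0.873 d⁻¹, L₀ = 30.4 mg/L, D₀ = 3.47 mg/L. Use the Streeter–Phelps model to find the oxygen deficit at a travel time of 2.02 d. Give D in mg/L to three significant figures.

D ≈ 7.04 mg/L

k_d L₀/(k_a−k_d) = 0.341×30.4/(0.873−0.341) = 10.37/0.5320 = 19.49 mg/L.
e^(−k_d t) = e^(−0.341×2.020) = 0.5022; e^(−k_a t) = e^(−0.873×2.020) = 0.1715.
D = 19.49 × (0.5022 − 0.1715) + 3.47 × 0.1715 = 6.444 + 0.5949 = 7.039 mg/L.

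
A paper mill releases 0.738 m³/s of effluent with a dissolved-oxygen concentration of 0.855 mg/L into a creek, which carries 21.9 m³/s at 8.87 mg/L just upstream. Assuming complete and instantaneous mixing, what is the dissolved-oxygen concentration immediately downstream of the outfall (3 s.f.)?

Flow-weighted mixing: C = (Q_r C_r + Q_w C_w)/(Q_r + Q_w)
= (21.9×8.87 + 0.738×0.855)/(21.9 + 0.738) = 194.9/22.64 = 8.609 mg/L.

8.61 mg/L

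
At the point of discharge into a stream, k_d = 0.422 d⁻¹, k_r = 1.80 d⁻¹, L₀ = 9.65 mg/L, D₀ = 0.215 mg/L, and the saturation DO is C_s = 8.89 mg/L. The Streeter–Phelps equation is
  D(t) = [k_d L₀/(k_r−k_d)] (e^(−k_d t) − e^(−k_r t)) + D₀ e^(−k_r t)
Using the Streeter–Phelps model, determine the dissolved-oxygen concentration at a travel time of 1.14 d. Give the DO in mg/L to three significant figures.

DO ≈ 7.42 mg/L

k_d L₀/(k_r−k_d) = 0.422×9.65/(1.80−0.422) = 4.072/1.378 = 2.955 mg/L.
e^(−k_d t) = e^(−0.422×1.140) = 0.6181; e^(−k_r t) = e^(−1.80×1.140) = 0.1285.
D = 2.955 × (0.6181 − 0.1285) + 0.215 × 0.1285 = 1.447 + 0.02762 = 1.475 mg/L.
DO = C_s − D = 8.89 − 1.475 = 7.415 mg/L.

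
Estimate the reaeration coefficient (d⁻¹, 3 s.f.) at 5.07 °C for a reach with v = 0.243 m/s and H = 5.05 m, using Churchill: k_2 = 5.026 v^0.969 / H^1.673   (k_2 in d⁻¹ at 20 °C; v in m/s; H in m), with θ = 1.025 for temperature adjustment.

k_2 ≈ 0.0588 d⁻¹

k_2(20) = 5.026 × 0.243^0.969 / 5.05^1.673 = 5.026 × 0.2539 / 15.02 = 0.08497 d⁻¹.
k_2(5.07) = 0.08497 × 1.025^(5.07−20) = 0.08497 × 0.6917 = 0.05877 d⁻¹.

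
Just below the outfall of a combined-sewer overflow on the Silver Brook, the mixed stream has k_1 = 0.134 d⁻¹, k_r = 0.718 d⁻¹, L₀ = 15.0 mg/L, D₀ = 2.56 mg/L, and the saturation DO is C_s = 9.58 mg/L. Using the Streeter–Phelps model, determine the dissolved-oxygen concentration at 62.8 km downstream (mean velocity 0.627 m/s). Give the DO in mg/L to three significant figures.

DO ≈ 7.02 mg/L

Travel time t = x/v = 62.8 km / (0.627 m/s) = 62800 m / 0.627 m/s = 100200 s = 1.159 d.
k_1 L₀/(k_r−k_1) = 0.134×15.0/(0.718−0.134) = 2.010/0.5840 = 3.442 mg/L.
e^(−k_1 t) = e^(−0.134×1.159) = 0.8561; e^(−k_r t) = e^(−0.718×1.159) = 0.4350.
D = 3.442 × (0.8561 − 0.4350) + 2.56 × 0.4350 = 1.449 + 1.114 = 2.563 mg/L.
DO = C_s − D = 9.58 − 2.563 = 7.017 mg/L.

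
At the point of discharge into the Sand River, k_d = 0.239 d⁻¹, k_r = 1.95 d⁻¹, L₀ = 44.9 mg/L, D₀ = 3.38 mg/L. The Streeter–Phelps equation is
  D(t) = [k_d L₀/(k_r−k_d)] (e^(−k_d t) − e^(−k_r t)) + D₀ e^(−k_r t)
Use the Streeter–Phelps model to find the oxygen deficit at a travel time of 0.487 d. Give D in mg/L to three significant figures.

D ≈ 4.46 mg/L

k_d L₀/(k_r−k_d) = 0.239×44.9/(1.95−0.239) = 10.73/1.711 = 6.272 mg/L.
e^(−k_d t) = e^(−0.239×0.4870) = 0.8901; e^(−k_r t) = e^(−1.95×0.4870) = 0.3869.
D = 6.272 × (0.8901 − 0.3869) + 3.38 × 0.3869 = 3.156 + 1.308 = 4.464 mg/L.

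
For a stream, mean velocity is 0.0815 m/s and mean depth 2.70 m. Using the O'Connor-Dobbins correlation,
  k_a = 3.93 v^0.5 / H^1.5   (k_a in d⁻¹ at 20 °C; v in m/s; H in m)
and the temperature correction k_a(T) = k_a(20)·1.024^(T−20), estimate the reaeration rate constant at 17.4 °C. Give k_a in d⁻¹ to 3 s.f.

k_a ≈ 0.238 d⁻¹

k_a(20) = 3.93 × 0.0815^0.5 / 2.70^1.5 = 3.93 × 0.2855 / 4.437 = 0.2529 d⁻¹.
k_a(17.4) = 0.2529 × 1.024^(17.4−20) = 0.2529 × 0.9402 = 0.2378 d⁻¹.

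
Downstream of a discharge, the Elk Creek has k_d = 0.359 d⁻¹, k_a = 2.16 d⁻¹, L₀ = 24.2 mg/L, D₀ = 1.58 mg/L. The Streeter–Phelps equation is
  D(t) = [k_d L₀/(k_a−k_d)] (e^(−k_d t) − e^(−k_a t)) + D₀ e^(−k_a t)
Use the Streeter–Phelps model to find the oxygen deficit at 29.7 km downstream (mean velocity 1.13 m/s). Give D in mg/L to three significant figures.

Travel time t = x/v = 29.7 km / (1.13 m/s) = 29700 m / 1.13 m/s = 26280 s = 0.3042 d.
k_d L₀/(k_a−k_d) = 0.359×24.2/(2.16−0.359) = 8.688/1.801 = 4.824 mg/L.
e^(−k_d t) = e^(−0.359×0.3042) = 0.8965; e^(−k_a t) = e^(−2.16×0.3042) = 0.5184.
D = 4.824 × (0.8965 − 0.5184) + 1.58 × 0.5184 = 1.824 + 0.8190 = 2.643 mg/L.

D ≈ 2.64 mg/L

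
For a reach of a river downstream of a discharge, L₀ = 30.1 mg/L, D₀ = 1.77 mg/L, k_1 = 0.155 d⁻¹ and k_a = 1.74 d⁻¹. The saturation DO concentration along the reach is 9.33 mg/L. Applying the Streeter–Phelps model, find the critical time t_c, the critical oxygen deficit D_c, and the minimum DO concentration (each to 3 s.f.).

t_c ≈ 0.946 d; D_c ≈ 2.32 mg/L; min DO ≈ 7.01 mg/L

At the critical point dD/dt = 0, so k_1 L₀ e^(−k_1 t) = k_a D. Substituting D(t) from the Streeter–Phelps equation and solving for t gives
t_c = ln[(k_a/k_1)(1 − D₀(k_a−k_1)/(k_1 L₀))] / (k_a−k_1).
Here k_a−k_1 = 1.585 d⁻¹ and 1 − D₀(k_a−k_1)/(k_1 L₀) = 1 − 1.77×1.585/(0.155×30.1) = 0.3987, so
t_c = ln(11.23 × 0.3987) / 1.585 = 1.499 / 1.585 = 0.9455 d.
D_c = (k_1/k_a) L₀ e^(−k_1 t_c) = (0.155/1.74) × 30.1 × e^(−0.155×0.9455) = 0.08908 × 30.1 × 0.8637 = 2.316 mg/L.
Minimum DO = C_s − D_c = 9.33 − 2.316 = 7.014 mg/L.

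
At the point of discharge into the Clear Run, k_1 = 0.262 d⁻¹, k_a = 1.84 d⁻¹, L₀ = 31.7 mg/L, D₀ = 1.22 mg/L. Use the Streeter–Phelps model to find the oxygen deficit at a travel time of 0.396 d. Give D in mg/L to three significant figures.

k_1 L₀/(k_a−k_1) = 0.262×31.7/(1.84−0.262) = 8.305/1.578 = 5.263 mg/L.
e^(−k_1 t) = e^(−0.262×0.3960) = 0.9014; e^(−k_a t) = e^(−1.84×0.3960) = 0.4826.
D = 5.263 × (0.9014 − 0.4826) + 1.22 × 0.4826 = 2.205 + 0.5887 = 2.793 mg/L.

D ≈ 2.79 mg/L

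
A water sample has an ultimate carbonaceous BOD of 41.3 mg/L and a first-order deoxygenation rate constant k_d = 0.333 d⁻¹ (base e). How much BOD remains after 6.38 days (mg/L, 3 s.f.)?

L_t = L₀ e^(−k_d t) = 41.3 × e^(−0.333×6.38) = 41.3 × 0.1195 = 4.935 mg/L.

L ≈ 4.93 mg/L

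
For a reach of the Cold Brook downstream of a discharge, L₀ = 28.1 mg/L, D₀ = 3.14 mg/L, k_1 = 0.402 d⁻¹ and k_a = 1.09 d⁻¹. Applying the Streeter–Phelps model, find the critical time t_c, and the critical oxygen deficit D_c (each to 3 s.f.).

t_c ≈ 1.14 d; D_c ≈ 6.55 mg/L

At the critical point dD/dt = 0, so k_1 L₀ e^(−k_1 t) = k_a D. Substituting D(t) from the Streeter–Phelps equation and solving for t gives
t_c = ln[(k_a/k_1)(1 − D₀(k_a−k_1)/(k_1 L₀))] / (k_a−k_1).
Here k_a−k_1 = 0.6880 d⁻¹ and 1 − D₀(k_a−k_1)/(k_1 L₀) = 1 − 3.14×0.6880/(0.402×28.1) = 0.8088, so
t_c = ln(2.711 × 0.8088) / 0.6880 = 0.7852 / 0.6880 = 1.141 d.
D_c = (k_1/k_a) L₀ e^(−k_1 t_c) = (0.402/1.09) × 28.1 × e^(−0.402×1.141) = 0.3688 × 28.1 × 0.6320 = 6.550 mg/L.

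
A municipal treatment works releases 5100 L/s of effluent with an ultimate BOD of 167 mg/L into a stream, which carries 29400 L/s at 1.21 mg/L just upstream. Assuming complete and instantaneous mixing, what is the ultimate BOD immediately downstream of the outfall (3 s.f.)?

Flow-weighted mixing: C = (Q_r C_r + Q_w C_w)/(Q_r + Q_w)
= (29400×1.21 + 5100×167)/(29400 + 5100) = 887300/34500 = 25.72 mg/L.

25.7 mg/L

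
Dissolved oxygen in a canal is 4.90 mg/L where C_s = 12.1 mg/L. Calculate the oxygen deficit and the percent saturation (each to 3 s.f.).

D = C_s − C = 12.1 − 4.90 = 7.20 mg/L.
% saturation = 4.90/12.1 × 100 = 40.5 %.

D ≈ 7.20 mg/L; 40.5 % saturation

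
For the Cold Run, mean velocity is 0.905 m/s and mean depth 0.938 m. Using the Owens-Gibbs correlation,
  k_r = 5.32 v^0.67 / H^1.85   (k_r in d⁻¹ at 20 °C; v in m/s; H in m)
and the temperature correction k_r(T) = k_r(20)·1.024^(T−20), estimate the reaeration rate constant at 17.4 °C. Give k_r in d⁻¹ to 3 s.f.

k_r ≈ 5.27 d⁻¹

k_r(20) = 5.32 × 0.905^0.67 / 0.938^1.85 = 5.32 × 0.9353 / 0.8883 = 5.601 d⁻¹.
k_r(17.4) = 5.601 × 1.024^(17.4−20) = 5.601 × 0.9402 = 5.266 d⁻¹.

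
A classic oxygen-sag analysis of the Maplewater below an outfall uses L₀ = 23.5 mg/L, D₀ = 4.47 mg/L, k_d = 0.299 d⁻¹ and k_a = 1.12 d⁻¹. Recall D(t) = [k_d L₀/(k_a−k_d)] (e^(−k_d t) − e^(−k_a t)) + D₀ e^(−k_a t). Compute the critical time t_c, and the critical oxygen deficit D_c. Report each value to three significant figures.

With k_a/k_d = 3.746 and 1 − D₀(k_a−k_d)/(k_d L₀) = 0.4777,
t_c = ln(3.746 × 0.4777) / (1.12 − 0.299) = ln(1.789) / 0.8210 = 0.5819/0.8210 = 0.7088 d.
L(t_c) = L₀ e^(−k_d t_c) = 23.5 × 0.8090 = 19.01 mg/L, and at the critical point k_a D_c = k_d L, so D_c = (0.299/1.12) × 19.01 = 5.076 mg/L.

t_c ≈ 0.709 d; D_c ≈ 5.08 mg/L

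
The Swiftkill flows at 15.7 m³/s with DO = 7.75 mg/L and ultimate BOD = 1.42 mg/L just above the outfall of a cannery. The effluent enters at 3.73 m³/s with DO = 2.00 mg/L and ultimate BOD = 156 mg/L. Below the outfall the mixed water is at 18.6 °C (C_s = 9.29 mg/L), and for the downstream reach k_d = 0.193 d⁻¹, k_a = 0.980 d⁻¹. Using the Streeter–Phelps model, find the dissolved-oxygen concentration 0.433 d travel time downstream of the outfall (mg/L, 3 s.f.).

Mixed DO = (15.7×7.75 + 3.73×2.00)/(15.7+3.73) = 129.1/19.43 = 6.646 mg/L.
Mixed L₀ = (15.7×1.42 + 3.73×156)/(19.43) = 604.2/19.43 = 31.09 mg/L.
Initial deficit D₀ = C_s − DO₀ = 9.29 − 6.646 = 2.644 mg/L.
D(0.433) = [0.193×31.09/(0.980−0.193)](e^(−0.193×0.433) − e^(−0.980×0.433)) + 2.644 e^(−0.980×0.433)
= 7.626 × (0.9198 − 0.6542) + 2.644 × 0.6542 = 3.755 mg/L.
DO = 9.29 − 3.755 = 5.535 mg/L.

DO ≈ 5.53 mg/L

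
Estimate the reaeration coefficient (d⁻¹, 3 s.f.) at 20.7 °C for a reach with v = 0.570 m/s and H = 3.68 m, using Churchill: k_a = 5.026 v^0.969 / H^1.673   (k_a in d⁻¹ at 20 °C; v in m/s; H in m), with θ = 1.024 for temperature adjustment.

k_a(20) = 5.026 × 0.570^0.969 / 3.68^1.673 = 5.026 × 0.5800 / 8.844 = 0.3296 d⁻¹.
k_a(20.7) = 0.3296 × 1.024^(20.7−20) = 0.3296 × 1.017 = 0.3351 d⁻¹.

k_a ≈ 0.335 d⁻¹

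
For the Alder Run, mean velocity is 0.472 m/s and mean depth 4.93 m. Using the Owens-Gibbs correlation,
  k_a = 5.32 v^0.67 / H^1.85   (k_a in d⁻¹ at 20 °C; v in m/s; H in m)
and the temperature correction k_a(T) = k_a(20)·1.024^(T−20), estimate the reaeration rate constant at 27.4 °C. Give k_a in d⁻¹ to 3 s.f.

k_a(20) = 5.32 × 0.472^0.67 / 4.93^1.85 = 5.32 × 0.6047 / 19.13 = 0.1681 d⁻¹.
k_a(27.4) = 0.1681 × 1.024^(27.4−20) = 0.1681 × 1.192 = 0.2004 d⁻¹.

k_a ≈ 0.200 d⁻¹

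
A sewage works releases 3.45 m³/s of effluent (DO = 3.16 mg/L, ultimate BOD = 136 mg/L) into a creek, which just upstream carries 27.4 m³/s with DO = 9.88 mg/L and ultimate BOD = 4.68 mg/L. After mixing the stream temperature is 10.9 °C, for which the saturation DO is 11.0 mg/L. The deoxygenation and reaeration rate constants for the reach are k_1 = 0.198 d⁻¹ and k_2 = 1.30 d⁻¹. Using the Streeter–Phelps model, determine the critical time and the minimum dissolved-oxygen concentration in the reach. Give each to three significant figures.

t_c ≈ 1.01 d; minimum DO ≈ 8.58 mg/L

Mixed DO = (27.4×9.88 + 3.45×3.16)/(27.4+3.45) = 281.6/30.85 = 9.128 mg/L.
Mixed L₀ = (27.4×4.68 + 3.45×136)/(30.85) = 597.4/30.85 = 19.37 mg/L.
Initial deficit D₀ = C_s − DO₀ = 11.0 − 9.128 = 1.872 mg/L.
t_c = (1/1.102) ln[(1.30/0.198)(1 − 1.872×1.102/(0.198×19.37))] = 0.9074 × ln(3.034) = 1.007 d.
D_c = (0.198/1.30) × 19.37 × e^(−0.198×1.007) = 0.1523 × 19.37 × 0.8192 = 2.416 mg/L.
Minimum DO = 11.0 − 2.416 = 8.584 mg/L.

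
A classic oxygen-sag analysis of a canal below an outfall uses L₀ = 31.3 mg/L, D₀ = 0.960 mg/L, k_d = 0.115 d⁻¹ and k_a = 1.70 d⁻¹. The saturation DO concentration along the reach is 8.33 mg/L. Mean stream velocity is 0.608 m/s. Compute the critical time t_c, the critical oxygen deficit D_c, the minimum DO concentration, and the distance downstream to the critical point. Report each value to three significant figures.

t_c ≈ 1.35 d; D_c ≈ 1.81 mg/L; min DO ≈ 6.52 mg/L; x_c ≈ 71.1 km

t_c = [1/(k_a−k_d)] ln[(k_a/k_d)(1 − D₀(k_a−k_d)/(k_d L₀))]
= [1/(1.70−0.115)] ln[(1.70/0.115)(1 − 0.960×1.585/(0.115×31.3))]
= (1/1.585) ln[14.78 × 0.5773] = 0.6309 × ln(8.534) = 0.6309 × 2.144 = 1.353 d.
D_c = (k_d/k_a) L₀ e^(−k_d t_c) = (0.115/1.70) × 31.3 × e^(−0.115×1.353) = 0.06765 × 31.3 × 0.8559 = 1.812 mg/L.
Minimum DO = C_s − D_c = 8.33 − 1.812 = 6.518 mg/L.
x_c = v t_c = 0.608 m/s × 1.353 d × 86400 s/d = 71060 m ≈ 71.1 km.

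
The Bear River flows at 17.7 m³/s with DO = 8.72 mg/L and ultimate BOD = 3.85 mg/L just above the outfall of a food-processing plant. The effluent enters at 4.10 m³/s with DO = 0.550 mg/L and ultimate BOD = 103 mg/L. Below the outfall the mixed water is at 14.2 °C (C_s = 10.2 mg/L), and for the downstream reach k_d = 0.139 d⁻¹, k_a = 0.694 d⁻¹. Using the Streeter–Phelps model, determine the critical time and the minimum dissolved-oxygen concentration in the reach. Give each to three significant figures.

t_c ≈ 1.52 d; minimum DO ≈ 6.55 mg/L

Mixed DO = (17.7×8.72 + 4.10×0.550)/(17.7+4.10) = 156.6/21.80 = 7.183 mg/L.
Mixed L₀ = (17.7×3.85 + 4.10×103)/(21.80) = 490.4/21.80 = 22.50 mg/L.
Initial deficit D₀ = C_s − DO₀ = 10.2 − 7.183 = 3.017 mg/L.
t_c = (1/0.5550) ln[(0.694/0.139)(1 − 3.017×0.5550/(0.139×22.50))] = 1.802 × ln(2.320) = 1.516 d.
D_c = (0.139/0.694) × 22.50 × e^(−0.139×1.516) = 0.2003 × 22.50 × 0.8100 = 3.650 mg/L.
Minimum DO = 10.2 − 3.650 = 6.550 mg/L.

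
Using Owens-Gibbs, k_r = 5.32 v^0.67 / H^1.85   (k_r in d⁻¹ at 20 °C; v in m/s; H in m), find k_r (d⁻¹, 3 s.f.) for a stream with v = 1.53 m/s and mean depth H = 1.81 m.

k_r = 5.32 × 1.53^0.67 / 1.81^1.85 = 5.32 × 1.330 / 2.997 = 2.360 d⁻¹.

k_r ≈ 2.36 d⁻¹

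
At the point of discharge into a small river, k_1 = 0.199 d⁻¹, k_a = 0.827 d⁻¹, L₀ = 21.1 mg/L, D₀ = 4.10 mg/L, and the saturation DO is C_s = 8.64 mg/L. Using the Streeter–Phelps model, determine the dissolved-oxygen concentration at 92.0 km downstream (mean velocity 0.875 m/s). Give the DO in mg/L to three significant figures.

Travel time t = x/v = 92.0 km / (0.875 m/s) = 92000 m / 0.875 m/s = 105100 s = 1.217 d.
k_1 L₀/(k_a−k_1) = 0.199×21.1/(0.827−0.199) = 4.199/0.6280 = 6.686 mg/L.
e^(−k_1 t) = e^(−0.199×1.217) = 0.7849; e^(−k_a t) = e^(−0.827×1.217) = 0.3655.
D = 6.686 × (0.7849 − 0.3655) + 4.10 × 0.3655 = 2.804 + 1.499 = 4.303 mg/L.
DO = C_s − D = 8.64 − 4.303 = 4.337 mg/L.

DO ≈ 4.34 mg/L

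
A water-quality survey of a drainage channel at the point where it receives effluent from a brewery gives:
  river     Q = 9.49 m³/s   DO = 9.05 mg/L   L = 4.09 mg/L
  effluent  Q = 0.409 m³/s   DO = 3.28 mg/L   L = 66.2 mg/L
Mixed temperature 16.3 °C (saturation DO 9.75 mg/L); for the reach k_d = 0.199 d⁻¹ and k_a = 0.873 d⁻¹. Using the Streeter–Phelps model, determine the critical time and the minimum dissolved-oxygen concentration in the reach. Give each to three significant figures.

t_c ≈ 1.23 d; minimum DO ≈ 8.56 mg/L

Mixed DO = (9.49×9.05 + 0.409×3.28)/(9.49+0.409) = 87.23/9.899 = 8.812 mg/L.
Mixed L₀ = (9.49×4.09 + 0.409×66.2)/(9.899) = 65.89/9.899 = 6.656 mg/L.
Initial deficit D₀ = C_s − DO₀ = 9.75 − 8.812 = 0.9384 mg/L.
t_c = (1/0.6740) ln[(0.873/0.199)(1 − 0.9384×0.6740/(0.199×6.656))] = 1.484 × ln(2.292) = 1.231 d.
D_c = (0.199/0.873) × 6.656 × e^(−0.199×1.231) = 0.2279 × 6.656 × 0.7828 = 1.188 mg/L.
Minimum DO = 9.75 − 1.188 = 8.562 mg/L.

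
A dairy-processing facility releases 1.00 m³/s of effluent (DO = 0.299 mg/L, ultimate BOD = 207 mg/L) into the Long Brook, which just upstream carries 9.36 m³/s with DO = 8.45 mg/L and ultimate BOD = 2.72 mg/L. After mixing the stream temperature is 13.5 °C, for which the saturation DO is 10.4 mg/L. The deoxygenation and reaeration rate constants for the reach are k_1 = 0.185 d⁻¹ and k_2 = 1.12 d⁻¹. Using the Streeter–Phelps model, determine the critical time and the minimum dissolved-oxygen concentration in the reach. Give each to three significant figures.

Mixed DO = (9.36×8.45 + 1.00×0.299)/(9.36+1.00) = 79.39/10.36 = 7.663 mg/L.
Mixed L₀ = (9.36×2.72 + 1.00×207)/(10.36) = 232.5/10.36 = 22.44 mg/L.
Initial deficit D₀ = C_s − DO₀ = 10.4 − 7.663 = 2.737 mg/L.
t_c = (1/0.9350) ln[(1.12/0.185)(1 − 2.737×0.9350/(0.185×22.44))] = 1.070 × ln(2.322) = 0.9010 d.
D_c = (0.185/1.12) × 22.44 × e^(−0.185×0.9010) = 0.1652 × 22.44 × 0.8465 = 3.137 mg/L.
Minimum DO = 10.4 − 3.137 = 7.263 mg/L.

t_c ≈ 0.901 d; minimum DO ≈ 7.26 mg/L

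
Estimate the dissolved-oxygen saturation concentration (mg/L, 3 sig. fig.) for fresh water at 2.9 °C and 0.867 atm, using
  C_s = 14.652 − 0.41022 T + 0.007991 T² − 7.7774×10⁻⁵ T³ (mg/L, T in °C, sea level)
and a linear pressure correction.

At sea level: C_s = 14.652 − 0.41022×2.9 + 0.007991×2.9² − 7.7774×10⁻⁵×2.9³ = 13.53 mg/L.
Pressure correction: C_s' = 13.53 × 0.867 = 11.73 mg/L.

C_s ≈ 11.7 mg/L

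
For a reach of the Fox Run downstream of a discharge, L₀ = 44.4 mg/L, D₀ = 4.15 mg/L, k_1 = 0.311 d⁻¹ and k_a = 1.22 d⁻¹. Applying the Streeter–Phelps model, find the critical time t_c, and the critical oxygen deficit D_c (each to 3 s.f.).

With k_a/k_1 = 3.923 and 1 − D₀(k_a−k_1)/(k_1 L₀) = 0.7268,
t_c = ln(3.923 × 0.7268) / (1.22 − 0.311) = ln(2.851) / 0.9090 = 1.048/0.9090 = 1.153 d.
L(t_c) = L₀ e^(−k_1 t_c) = 44.4 × 0.6988 = 31.02 mg/L, and at the critical point k_a D_c = k_1 L, so D_c = (0.311/1.22) × 31.02 = 7.909 mg/L.

t_c ≈ 1.15 d; D_c ≈ 7.91 mg/L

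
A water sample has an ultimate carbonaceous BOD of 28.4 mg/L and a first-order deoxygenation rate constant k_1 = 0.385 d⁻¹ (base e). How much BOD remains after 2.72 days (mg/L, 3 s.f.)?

L ≈ 9.97 mg/L

L_t = L₀ e^(−k_1 t) = 28.4 × e^(−0.385×2.72) = 28.4 × 0.3509 = 9.966 mg/L.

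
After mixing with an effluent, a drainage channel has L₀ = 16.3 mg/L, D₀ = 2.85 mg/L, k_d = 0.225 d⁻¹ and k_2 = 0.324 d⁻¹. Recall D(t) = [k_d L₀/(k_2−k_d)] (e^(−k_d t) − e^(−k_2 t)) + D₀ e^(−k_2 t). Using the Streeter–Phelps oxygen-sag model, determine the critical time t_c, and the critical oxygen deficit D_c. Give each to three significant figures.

t_c ≈ 2.87 d; D_c ≈ 5.93 mg/L

At the critical point dD/dt = 0, so k_d L₀ e^(−k_d t) = k_2 D. Substituting D(t) from the Streeter–Phelps equation and solving for t gives
t_c = ln[(k_2/k_d)(1 − D₀(k_2−k_d)/(k_d L₀))] / (k_2−k_d).
Here k_2−k_d = 0.09900 d⁻¹ and 1 − D₀(k_2−k_d)/(k_d L₀) = 1 − 2.85×0.09900/(0.225×16.3) = 0.9231, so
t_c = ln(1.440 × 0.9231) / 0.09900 = 0.2846 / 0.09900 = 2.875 d.
D_c = (k_d/k_2) L₀ e^(−k_d t_c) = (0.225/0.324) × 16.3 × e^(−0.225×2.875) = 0.6944 × 16.3 × 0.5237 = 5.928 mg/L.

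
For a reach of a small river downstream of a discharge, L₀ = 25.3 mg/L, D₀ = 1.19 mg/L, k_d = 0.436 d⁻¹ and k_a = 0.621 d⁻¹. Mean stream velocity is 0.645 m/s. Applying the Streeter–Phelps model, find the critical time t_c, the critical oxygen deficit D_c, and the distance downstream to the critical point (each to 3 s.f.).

t_c = [1/(k_a−k_d)] ln[(k_a/k_d)(1 − D₀(k_a−k_d)/(k_d L₀))]
= [1/(0.621−0.436)] ln[(0.621/0.436)(1 − 1.19×0.1850/(0.436×25.3))]
= (1/0.1850) ln[1.424 × 0.9800] = 5.405 × ln(1.396) = 5.405 × 0.3335 = 1.803 d.
D_c = (k_d/k_a) L₀ e^(−k_d t_c) = (0.436/0.621) × 25.3 × e^(−0.436×1.803) = 0.7021 × 25.3 × 0.4556 = 8.094 mg/L.
x_c = v t_c = 0.645 m/s × 1.803 d × 86400 s/d = 100500 m ≈ 100 km.

t_c ≈ 1.80 d; D_c ≈ 8.09 mg/L; x_c ≈ 100 km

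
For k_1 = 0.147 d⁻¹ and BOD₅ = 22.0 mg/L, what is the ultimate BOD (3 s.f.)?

L₀ ≈ 42.3 mg/L

BOD₅ = L₀(1 − e^(−5k_1)) ⇒ L₀ = BOD₅ / (1 − e^(−5×0.147))
= 22.0 / (1 − 0.4795) = 22.0 / 0.5205 = 42.27 mg/L.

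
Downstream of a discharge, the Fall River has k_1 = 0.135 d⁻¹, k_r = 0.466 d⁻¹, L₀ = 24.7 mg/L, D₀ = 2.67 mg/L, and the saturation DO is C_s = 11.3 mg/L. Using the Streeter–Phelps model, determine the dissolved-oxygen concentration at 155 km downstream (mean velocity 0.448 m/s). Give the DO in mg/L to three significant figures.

DO ≈ 6.58 mg/L

Travel time t = x/v = 155 km / (0.448 m/s) = 155000 m / 0.448 m/s = 346000 s = 4.004 d.
k_1 L₀/(k_r−k_1) = 0.135×24.7/(0.466−0.135) = 3.335/0.3310 = 10.07 mg/L.
e^(−k_1 t) = e^(−0.135×4.004) = 0.5824; e^(−k_r t) = e^(−0.466×4.004) = 0.1547.
D = 10.07 × (0.5824 − 0.1547) + 2.67 × 0.1547 = 4.308 + 0.4131 = 4.721 mg/L.
DO = C_s − D = 11.3 − 4.721 = 6.579 mg/L.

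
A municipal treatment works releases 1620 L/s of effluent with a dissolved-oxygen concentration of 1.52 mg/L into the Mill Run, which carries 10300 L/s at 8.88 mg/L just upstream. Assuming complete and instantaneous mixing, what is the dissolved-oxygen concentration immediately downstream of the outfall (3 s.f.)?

7.88 mg/L

Flow-weighted mixing: C = (Q_r C_r + Q_w C_w)/(Q_r + Q_w)
= (10300×8.88 + 1620×1.52)/(10300 + 1620) = 93930/11920 = 7.880 mg/L.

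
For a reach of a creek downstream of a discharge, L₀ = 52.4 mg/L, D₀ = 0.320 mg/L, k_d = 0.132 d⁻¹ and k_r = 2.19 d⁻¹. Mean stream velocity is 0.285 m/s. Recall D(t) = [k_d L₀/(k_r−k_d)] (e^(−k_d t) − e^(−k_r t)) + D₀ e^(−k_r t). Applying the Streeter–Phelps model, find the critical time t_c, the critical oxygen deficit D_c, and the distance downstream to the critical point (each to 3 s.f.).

t_c ≈ 1.32 d; D_c ≈ 2.65 mg/L; x_c ≈ 32.4 km

At the critical point dD/dt = 0, so k_d L₀ e^(−k_d t) = k_r D. Substituting D(t) from the Streeter–Phelps equation and solving for t gives
t_c = ln[(k_r/k_d)(1 − D₀(k_r−k_d)/(k_d L₀))] / (k_r−k_d).
Here k_r−k_d = 2.058 d⁻¹ and 1 − D₀(k_r−k_d)/(k_d L₀) = 1 − 0.320×2.058/(0.132×52.4) = 0.9048, so
t_c = ln(16.59 × 0.9048) / 2.058 = 2.709 / 2.058 = 1.316 d.
D_c = (k_d/k_r) L₀ e^(−k_d t_c) = (0.132/2.19) × 52.4 × e^(−0.132×1.316) = 0.06027 × 52.4 × 0.8405 = 2.655 mg/L.
x_c = v t_c = 0.285 m/s × 1.316 d × 86400 s/d = 32410 m ≈ 32.4 km.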